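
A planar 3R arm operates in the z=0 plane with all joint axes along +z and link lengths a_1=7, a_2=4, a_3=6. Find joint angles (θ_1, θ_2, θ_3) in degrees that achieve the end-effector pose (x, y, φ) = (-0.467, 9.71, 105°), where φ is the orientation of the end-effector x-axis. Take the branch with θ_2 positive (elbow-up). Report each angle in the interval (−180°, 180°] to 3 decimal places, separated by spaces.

wrist centre = target − a_3·(cos φ, sin φ) = (1.0859, 3.9144)
cos θ_2 = (16.5021−7²−4²)/(2·7·4) = -0.8660; θ_2 = 150.0010° (elbow-up)
β = atan2(3.9144,1.0859) = 74.4953°; ψ = atan2(1.9999,3.5359) = 29.4932°
θ_1 = β − ψ = 45.0022°
θ_3 = φ − θ_1 − θ_2 = -90.0032° (wrapped to (-180°,180°])

45.002 150.001 -90.003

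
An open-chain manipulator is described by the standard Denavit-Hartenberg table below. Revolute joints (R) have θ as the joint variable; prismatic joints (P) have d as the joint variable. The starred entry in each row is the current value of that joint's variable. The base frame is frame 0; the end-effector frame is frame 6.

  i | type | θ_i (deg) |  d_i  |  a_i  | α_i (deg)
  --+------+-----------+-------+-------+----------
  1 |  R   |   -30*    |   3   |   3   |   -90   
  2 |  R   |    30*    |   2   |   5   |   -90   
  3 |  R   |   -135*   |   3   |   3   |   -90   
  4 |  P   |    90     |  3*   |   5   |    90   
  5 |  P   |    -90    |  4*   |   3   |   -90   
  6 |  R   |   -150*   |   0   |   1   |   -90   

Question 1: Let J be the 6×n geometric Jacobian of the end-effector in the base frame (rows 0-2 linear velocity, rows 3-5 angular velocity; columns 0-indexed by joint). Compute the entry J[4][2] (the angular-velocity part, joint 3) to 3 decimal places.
0.250

axis z_2 = (-0.4330,0.2500,-0.8660); lever o_n−o_2 = (0.3057,6.6544,4.0775)
cross product → J_v[:, 2] = (6.7822,1.5009,-2.9578)
J_ω[:, 2] = z_2
entry J[4][2] = 0.2500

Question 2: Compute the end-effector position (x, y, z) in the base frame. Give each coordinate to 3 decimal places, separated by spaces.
7.654 4.721 4.578

after link 1: o_1 = (2.5981, -1.5000, 3.0000)
after link 2: o_2 = (7.3481, -1.9330, 0.5000)
after link 3: o_3 = (5.5187, 1.5727, -1.0374)
after link 4: o_4 = (10.3354, 1.2412, 2.2321)
after link 5: o_5 = (6.9767, 3.9969, 4.7069)
after link 6: o_6 = (7.6537, 4.7213, 4.5775)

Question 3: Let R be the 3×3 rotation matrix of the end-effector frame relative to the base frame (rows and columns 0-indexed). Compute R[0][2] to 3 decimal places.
End-effector z-axis (col 2 of R) = (-0.5950,0.6424,0.4830)
R[0][2] = -0.5950

-0.595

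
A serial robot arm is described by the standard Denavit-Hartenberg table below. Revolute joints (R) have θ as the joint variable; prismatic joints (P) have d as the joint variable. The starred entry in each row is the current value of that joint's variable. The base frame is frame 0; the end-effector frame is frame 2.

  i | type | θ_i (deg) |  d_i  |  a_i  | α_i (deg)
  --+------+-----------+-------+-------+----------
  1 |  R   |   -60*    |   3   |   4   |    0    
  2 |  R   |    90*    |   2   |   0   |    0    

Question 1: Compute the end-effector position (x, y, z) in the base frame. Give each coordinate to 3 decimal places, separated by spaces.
after link 1: o_1 = (2.0000, -3.4641, 3.0000)
after link 2: o_2 = (2.0000, -3.4641, 5.0000)

2.000 -3.464 5.000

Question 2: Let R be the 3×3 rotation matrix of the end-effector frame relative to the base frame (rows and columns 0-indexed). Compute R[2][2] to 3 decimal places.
1.000

End-effector z-axis (col 2 of R) = (0.0000,0.0000,1.0000)
R[2][2] = 1.0000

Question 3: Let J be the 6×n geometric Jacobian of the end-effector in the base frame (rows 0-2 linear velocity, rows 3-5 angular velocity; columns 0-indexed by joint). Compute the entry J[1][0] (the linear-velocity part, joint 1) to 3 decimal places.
2.000

axis z_0 = ẑ; lever o_n−o_0 = (2.0000,-3.4641,5.0000)
cross product → J_v[:, 0] = (3.4641,2.0000,-0.0000)
J_ω[:, 0] = z_0
entry J[1][0] = 2.0000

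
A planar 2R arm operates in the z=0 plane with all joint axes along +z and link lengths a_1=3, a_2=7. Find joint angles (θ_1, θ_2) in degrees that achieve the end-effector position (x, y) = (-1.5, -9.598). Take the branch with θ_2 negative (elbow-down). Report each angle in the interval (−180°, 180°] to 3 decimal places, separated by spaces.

-77.762 -30.004

cos θ_2 = (94.3716−3²−7²)/(2·3·7) = 0.8660; θ_2 = -30.0040° (elbow-down)
β = atan2(-9.5980,-1.5000) = -98.8825°; ψ = atan2(-3.5004,9.0619) = -21.1204°
θ_1 = β − ψ = -77.7620°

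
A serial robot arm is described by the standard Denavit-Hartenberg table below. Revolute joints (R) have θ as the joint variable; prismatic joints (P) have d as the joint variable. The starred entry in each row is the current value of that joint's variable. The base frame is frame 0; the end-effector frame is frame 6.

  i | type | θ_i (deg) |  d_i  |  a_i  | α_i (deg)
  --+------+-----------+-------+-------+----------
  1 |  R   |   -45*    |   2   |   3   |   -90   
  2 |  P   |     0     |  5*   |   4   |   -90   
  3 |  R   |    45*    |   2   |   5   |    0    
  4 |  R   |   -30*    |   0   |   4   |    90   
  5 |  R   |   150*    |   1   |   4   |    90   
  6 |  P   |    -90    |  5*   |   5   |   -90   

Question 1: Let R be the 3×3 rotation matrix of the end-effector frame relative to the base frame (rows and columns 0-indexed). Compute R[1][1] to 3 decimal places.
0.433

End-effector y-axis (col 1 of R) = (-0.2500,0.4330,0.8660)
R[1][1] = 0.4330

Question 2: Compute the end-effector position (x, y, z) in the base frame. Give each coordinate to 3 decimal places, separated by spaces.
after link 1: o_1 = (2.1213, -2.1213, 2.0000)
after link 2: o_2 = (8.4853, -1.4142, 2.0000)
after link 3: o_3 = (8.4853, -6.4142, 0.0000)
after link 4: o_4 = (10.4853, -9.8783, -0.0000)
after link 5: o_5 = (9.6193, -6.3783, -2.0000)
after link 6: o_6 = (6.5391, -11.0434, -6.3301)

6.539 -11.043 -6.330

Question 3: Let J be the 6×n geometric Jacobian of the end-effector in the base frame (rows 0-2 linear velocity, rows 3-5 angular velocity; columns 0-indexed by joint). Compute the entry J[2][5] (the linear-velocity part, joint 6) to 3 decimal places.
prismatic axis z_5 = (0.2500,-0.4330,-0.8660)
J_v[:, 5] = z_5; J_ω[:, 5] = (0,0,0)
entry J[2][5] = -0.8660

-0.866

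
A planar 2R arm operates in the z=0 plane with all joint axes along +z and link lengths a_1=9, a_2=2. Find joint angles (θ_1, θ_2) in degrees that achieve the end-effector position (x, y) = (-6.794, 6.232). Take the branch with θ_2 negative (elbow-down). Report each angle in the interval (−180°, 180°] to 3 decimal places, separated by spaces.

cos θ_2 = (84.9963−9²−2²)/(2·9·2) = -0.0001; θ_2 = -90.0060° (elbow-down)
β = atan2(6.2320,-6.7940) = 137.4705°; ψ = atan2(-2.0000,8.9998) = -12.5291°
θ_1 = β − ψ = 149.9996°

150.000 -90.006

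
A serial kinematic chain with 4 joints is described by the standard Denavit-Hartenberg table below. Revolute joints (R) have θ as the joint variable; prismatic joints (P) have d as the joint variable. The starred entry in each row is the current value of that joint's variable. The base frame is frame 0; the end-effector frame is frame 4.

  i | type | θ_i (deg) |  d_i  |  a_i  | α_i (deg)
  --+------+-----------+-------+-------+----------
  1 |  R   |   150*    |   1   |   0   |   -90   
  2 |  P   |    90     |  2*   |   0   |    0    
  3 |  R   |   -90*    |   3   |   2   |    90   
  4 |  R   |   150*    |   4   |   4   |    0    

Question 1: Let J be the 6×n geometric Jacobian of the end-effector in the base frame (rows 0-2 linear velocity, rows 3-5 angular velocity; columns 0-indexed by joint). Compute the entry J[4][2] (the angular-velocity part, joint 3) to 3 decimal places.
axis z_2 = (-0.5000,-0.8660,0.0000); lever o_n−o_2 = (-1.2321,-5.0622,4.0000)
cross product → J_v[:, 2] = (-3.4641,2.0000,1.4641)
J_ω[:, 2] = z_2
entry J[4][2] = -0.8660

-0.866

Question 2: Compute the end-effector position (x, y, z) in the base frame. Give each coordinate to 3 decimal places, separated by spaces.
-2.232 -6.794 5.000

after link 1: o_1 = (0.0000, 0.0000, 1.0000)
after link 2: o_2 = (-1.0000, -1.7321, 1.0000)
after link 3: o_3 = (-4.2321, -3.3301, 1.0000)
after link 4: o_4 = (-2.2321, -6.7942, 5.0000)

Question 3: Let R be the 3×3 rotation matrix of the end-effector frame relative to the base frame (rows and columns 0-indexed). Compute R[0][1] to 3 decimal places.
End-effector y-axis (col 1 of R) = (0.8660,0.5000,0.0000)
R[0][1] = 0.8660

0.866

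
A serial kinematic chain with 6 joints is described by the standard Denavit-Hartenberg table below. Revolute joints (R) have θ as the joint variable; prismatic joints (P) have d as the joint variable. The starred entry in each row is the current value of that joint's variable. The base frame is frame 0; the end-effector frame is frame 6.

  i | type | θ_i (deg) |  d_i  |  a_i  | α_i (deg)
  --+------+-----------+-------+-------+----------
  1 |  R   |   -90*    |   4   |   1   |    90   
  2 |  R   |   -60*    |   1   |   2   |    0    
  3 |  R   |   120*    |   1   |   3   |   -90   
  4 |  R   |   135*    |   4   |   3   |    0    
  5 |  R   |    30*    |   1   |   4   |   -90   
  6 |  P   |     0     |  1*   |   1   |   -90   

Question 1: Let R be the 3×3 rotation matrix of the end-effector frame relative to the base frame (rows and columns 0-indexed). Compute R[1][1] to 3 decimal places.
End-effector y-axis (col 1 of R) = (0.9659,-0.1294,0.2241)
R[1][1] = -0.1294

-0.129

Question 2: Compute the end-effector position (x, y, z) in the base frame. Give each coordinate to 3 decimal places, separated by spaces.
0.449 4.435 1.122

after link 1: o_1 = (0.0000, -1.0000, 4.0000)
after link 2: o_2 = (-1.0000, -2.0000, 2.2679)
after link 3: o_3 = (-2.0000, -3.5000, 4.8660)
after link 4: o_4 = (0.1213, 1.0248, 5.0289)
after link 5: o_5 = (1.1566, 3.8226, 2.1828)
after link 6: o_6 = (0.4495, 4.4350, 1.1222)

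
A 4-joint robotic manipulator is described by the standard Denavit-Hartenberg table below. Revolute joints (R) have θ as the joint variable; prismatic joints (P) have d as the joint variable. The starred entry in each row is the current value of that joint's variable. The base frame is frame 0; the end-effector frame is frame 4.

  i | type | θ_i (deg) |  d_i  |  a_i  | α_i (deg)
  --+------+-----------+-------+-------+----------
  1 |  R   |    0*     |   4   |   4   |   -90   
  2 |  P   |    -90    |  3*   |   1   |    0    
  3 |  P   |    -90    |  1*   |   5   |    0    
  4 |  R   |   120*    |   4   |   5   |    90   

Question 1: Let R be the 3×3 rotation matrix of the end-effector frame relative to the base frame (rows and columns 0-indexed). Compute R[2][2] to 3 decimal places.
0.500

End-effector z-axis (col 2 of R) = (-0.8660,0.0000,0.5000)
R[2][2] = 0.5000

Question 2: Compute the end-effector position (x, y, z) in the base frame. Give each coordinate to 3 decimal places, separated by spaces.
1.500 8.000 9.330

after link 1: o_1 = (4.0000, 0.0000, 4.0000)
after link 2: o_2 = (4.0000, 3.0000, 5.0000)
after link 3: o_3 = (-1.0000, 4.0000, 5.0000)
after link 4: o_4 = (1.5000, 8.0000, 9.3301)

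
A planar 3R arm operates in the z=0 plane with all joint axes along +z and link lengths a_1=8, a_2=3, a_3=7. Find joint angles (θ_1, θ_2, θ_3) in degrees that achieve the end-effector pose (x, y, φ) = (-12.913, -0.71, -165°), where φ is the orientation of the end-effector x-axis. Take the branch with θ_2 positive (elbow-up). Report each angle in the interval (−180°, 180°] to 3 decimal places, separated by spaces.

wrist centre = target − a_3·(cos φ, sin φ) = (-6.1515, 1.1017)
cos θ_2 = (39.0550−8²−3²)/(2·8·3) = -0.7072; θ_2 = 135.0065° (elbow-up)
β = atan2(1.1017,-6.1515) = 169.8460°; ψ = atan2(2.1211,5.8784) = 19.8406°
θ_1 = β − ψ = 150.0054°
θ_3 = φ − θ_1 − θ_2 = -90.0119° (wrapped to (-180°,180°])

150.005 135.007 -90.012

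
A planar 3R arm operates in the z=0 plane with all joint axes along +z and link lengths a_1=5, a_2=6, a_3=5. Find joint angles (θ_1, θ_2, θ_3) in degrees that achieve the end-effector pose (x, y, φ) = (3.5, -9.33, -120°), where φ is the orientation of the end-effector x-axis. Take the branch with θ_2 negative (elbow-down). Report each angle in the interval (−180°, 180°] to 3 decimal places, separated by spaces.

10.390 -90.001 -40.389

wrist centre = target − a_3·(cos φ, sin φ) = (6.0000, -4.9999)
cos θ_2 = (60.9987−5²−6²)/(2·5·6) = -0.0000; θ_2 = -90.0012° (elbow-down)
β = atan2(-4.9999,6.0000) = -39.8049°; ψ = atan2(-6.0000,4.9999) = -50.1951°
θ_1 = β − ψ = 10.3903°
θ_3 = φ − θ_1 − θ_2 = -40.3891° (wrapped to (-180°,180°])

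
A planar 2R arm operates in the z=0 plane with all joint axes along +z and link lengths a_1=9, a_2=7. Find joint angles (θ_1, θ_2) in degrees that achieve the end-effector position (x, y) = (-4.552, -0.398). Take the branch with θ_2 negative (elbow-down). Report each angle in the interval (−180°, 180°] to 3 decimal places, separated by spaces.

-125.013 -150.002

cos θ_2 = (20.8791−9²−7²)/(2·9·7) = -0.8660; θ_2 = -150.0015° (elbow-down)
β = atan2(-0.3980,-4.5520) = -175.0031°; ψ = atan2(-3.4998,2.9377) = -49.9902°
θ_1 = β − ψ = -125.0129°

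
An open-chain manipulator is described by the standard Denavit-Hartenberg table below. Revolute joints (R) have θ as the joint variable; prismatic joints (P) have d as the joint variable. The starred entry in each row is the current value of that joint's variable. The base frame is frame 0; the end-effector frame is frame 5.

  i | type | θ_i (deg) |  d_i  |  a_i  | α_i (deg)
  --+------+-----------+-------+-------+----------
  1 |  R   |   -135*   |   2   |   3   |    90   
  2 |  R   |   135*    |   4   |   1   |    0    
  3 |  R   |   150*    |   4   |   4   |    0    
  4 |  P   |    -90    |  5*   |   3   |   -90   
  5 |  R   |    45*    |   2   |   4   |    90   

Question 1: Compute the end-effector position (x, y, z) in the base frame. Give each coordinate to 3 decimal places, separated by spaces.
after link 1: o_1 = (-2.1213, -2.1213, 2.0000)
after link 2: o_2 = (-4.4497, 1.2071, 2.7071)
after link 3: o_3 = (-8.0102, 3.3035, -1.1566)
after link 4: o_4 = (-9.4967, 8.8881, -1.9331)
after link 5: o_5 = (-5.9309, 8.4539, -4.5970)

-5.931 8.454 -4.597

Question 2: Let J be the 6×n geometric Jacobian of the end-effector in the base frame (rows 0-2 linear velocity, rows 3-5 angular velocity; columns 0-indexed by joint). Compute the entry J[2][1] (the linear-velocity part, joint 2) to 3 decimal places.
-4.784

axis z_1 = (-0.7071,0.7071,0.0000); lever o_n−o_1 = (-3.8096,10.5752,-6.5970)
cross product → J_v[:, 1] = (-4.6648,-4.6648,-4.7840)
J_ω[:, 1] = z_1
entry J[2][1] = -4.7840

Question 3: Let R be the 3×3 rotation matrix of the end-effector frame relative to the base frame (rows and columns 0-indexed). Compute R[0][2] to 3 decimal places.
-0.017

End-effector z-axis (col 2 of R) = (-0.0170,0.9830,-0.1830)
R[0][2] = -0.0170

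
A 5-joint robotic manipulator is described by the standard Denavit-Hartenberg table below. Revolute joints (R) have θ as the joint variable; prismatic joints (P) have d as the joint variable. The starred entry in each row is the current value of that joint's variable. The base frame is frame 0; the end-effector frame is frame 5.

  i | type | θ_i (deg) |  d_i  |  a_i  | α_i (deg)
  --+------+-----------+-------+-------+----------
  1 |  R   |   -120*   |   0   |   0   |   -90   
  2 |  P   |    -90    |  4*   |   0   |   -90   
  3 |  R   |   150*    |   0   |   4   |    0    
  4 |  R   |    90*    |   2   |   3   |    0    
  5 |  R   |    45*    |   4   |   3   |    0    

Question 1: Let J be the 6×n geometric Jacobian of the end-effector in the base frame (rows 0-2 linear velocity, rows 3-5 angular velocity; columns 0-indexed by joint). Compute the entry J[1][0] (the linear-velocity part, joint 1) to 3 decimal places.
axis z_0 = ẑ; lever o_n−o_0 = (3.4916,-8.9441,-4.1876)
cross product → J_v[:, 0] = (8.9441,3.4916,-0.0000)
J_ω[:, 0] = z_0
entry J[1][0] = 3.4916

3.492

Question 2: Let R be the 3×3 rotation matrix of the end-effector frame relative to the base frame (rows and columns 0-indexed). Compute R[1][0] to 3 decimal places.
End-effector x-axis (col 0 of R) = (0.8365,-0.4830,0.2588)
R[1][0] = -0.4830

-0.483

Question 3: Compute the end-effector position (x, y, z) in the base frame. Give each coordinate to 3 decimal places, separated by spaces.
after link 1: o_1 = (0.0000, 0.0000, 0.0000)
after link 2: o_2 = (3.4641, -2.0000, 0.0000)
after link 3: o_3 = (1.7321, -1.0000, -3.4641)
after link 4: o_4 = (2.9821, -4.0311, -4.9641)
after link 5: o_5 = (3.4916, -8.9441, -4.1876)

3.492 -8.944 -4.188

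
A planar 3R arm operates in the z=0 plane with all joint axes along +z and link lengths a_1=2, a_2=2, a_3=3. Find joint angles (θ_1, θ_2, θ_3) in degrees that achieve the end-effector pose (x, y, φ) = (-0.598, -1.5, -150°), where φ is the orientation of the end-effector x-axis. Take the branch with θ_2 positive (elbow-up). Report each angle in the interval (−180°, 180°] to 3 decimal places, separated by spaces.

wrist centre = target − a_3·(cos φ, sin φ) = (2.0001, -0.0000)
cos θ_2 = (4.0003−2²−2²)/(2·2·2) = -0.5000; θ_2 = 119.9975° (elbow-up)
β = atan2(-0.0000,2.0001) = -0.0000°; ψ = atan2(1.7321,1.0001) = 59.9987°
θ_1 = β − ψ = -59.9987°
θ_3 = φ − θ_1 − θ_2 = 150.0013° (wrapped to (-180°,180°])

-59.999 119.997 150.001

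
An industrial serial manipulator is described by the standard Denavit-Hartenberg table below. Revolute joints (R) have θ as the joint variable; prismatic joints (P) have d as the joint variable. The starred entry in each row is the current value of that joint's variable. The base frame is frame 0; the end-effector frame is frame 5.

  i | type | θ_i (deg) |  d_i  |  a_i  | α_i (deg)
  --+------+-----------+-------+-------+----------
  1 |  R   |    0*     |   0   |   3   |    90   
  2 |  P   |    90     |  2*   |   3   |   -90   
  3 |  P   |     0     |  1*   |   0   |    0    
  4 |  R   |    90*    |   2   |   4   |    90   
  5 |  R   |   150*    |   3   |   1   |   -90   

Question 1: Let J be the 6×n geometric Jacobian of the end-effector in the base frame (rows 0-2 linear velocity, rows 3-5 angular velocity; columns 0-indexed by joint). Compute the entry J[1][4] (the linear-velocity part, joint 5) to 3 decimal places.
axis z_4 = (0.0000,-0.0000,1.0000); lever o_n−o_4 = (-0.5000,-0.8660,3.0000)
cross product → J_v[:, 4] = (0.8660,-0.5000,-0.0000)
J_ω[:, 4] = z_4
entry J[1][4] = -0.5000

-0.500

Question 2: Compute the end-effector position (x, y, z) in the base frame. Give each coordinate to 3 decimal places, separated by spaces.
after link 1: o_1 = (3.0000, 0.0000, 0.0000)
after link 2: o_2 = (3.0000, -2.0000, 3.0000)
after link 3: o_3 = (2.0000, -2.0000, 3.0000)
after link 4: o_4 = (-0.0000, 2.0000, 3.0000)
after link 5: o_5 = (-0.5000, 1.1340, 6.0000)

-0.500 1.134 6.000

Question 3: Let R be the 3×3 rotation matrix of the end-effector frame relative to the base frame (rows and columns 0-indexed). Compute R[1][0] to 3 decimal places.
End-effector x-axis (col 0 of R) = (-0.5000,-0.8660,-0.0000)
R[1][0] = -0.8660

-0.866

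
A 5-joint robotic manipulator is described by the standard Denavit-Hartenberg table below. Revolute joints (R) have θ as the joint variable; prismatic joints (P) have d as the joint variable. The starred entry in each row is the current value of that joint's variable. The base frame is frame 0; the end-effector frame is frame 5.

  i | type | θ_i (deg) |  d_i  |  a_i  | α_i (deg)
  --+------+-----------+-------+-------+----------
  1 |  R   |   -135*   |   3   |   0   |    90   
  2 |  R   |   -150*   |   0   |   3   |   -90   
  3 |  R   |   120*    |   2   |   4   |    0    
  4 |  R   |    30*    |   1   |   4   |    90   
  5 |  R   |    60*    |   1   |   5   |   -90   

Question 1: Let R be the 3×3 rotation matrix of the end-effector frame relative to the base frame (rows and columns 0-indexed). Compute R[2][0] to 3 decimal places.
-0.533

End-effector x-axis (col 0 of R) = (-0.3946,-0.7481,-0.5335)
R[2][0] = -0.5335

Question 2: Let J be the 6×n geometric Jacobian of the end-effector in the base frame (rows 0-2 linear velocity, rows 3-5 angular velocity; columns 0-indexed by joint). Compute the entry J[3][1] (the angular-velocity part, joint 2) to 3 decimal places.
axis z_1 = (-0.7071,0.7071,0.0000); lever o_n−o_1 = (0.2398,-10.4801,-4.2835)
cross product → J_v[:, 1] = (-3.0289,-3.0289,7.2410)
J_ω[:, 1] = z_1
entry J[3][1] = -0.7071

-0.707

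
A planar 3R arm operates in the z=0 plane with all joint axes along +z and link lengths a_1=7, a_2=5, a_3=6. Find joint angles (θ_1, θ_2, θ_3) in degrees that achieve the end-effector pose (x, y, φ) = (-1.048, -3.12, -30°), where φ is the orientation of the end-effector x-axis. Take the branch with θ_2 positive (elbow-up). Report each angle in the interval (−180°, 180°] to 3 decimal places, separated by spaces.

wrist centre = target − a_3·(cos φ, sin φ) = (-6.2442, -0.1200)
cos θ_2 = (39.0038−7²−5²)/(2·7·5) = -0.4999; θ_2 = 119.9964° (elbow-up)
β = atan2(-0.1200,-6.2442) = -178.8990°; ψ = atan2(4.3303,4.5003) = 43.8972°
θ_1 = β − ψ = -222.7962°
θ_3 = φ − θ_1 − θ_2 = 72.7998° (wrapped to (-180°,180°])

137.204 119.996 72.800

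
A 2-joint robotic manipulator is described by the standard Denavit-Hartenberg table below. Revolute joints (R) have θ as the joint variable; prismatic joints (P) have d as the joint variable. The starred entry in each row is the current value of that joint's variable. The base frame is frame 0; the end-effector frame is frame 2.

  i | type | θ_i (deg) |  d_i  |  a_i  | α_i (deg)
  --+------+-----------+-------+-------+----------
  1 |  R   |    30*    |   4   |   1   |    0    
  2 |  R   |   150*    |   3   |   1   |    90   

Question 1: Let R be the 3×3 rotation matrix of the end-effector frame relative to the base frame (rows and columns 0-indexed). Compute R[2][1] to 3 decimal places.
End-effector y-axis (col 1 of R) = (0.0000,-0.0000,1.0000)
R[2][1] = 1.0000

1.000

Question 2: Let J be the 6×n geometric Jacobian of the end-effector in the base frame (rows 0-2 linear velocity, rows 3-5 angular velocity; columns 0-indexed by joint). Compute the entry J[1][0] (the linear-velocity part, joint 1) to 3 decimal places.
-0.134

axis z_0 = ẑ; lever o_n−o_0 = (-0.1340,0.5000,7.0000)
cross product → J_v[:, 0] = (-0.5000,-0.1340,0.0000)
J_ω[:, 0] = z_0
entry J[1][0] = -0.1340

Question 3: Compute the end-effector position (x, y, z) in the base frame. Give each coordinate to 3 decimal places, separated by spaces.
-0.134 0.500 7.000

after link 1: o_1 = (0.8660, 0.5000, 4.0000)
after link 2: o_2 = (-0.1340, 0.5000, 7.0000)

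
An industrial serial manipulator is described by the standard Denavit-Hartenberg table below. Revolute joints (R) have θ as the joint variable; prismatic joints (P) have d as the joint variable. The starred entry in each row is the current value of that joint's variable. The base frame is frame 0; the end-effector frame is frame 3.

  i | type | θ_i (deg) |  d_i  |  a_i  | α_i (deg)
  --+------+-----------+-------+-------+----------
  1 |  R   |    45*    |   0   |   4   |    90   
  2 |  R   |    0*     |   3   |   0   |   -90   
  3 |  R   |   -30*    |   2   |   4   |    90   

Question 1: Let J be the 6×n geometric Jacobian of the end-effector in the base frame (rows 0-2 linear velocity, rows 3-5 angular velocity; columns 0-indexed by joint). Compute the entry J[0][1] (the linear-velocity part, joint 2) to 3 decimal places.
-1.414

axis z_1 = (0.7071,-0.7071,0.0000); lever o_n−o_1 = (5.9850,-1.0860,2.0000)
cross product → J_v[:, 1] = (-1.4142,-1.4142,3.4641)
J_ω[:, 1] = z_1
entry J[0][1] = -1.4142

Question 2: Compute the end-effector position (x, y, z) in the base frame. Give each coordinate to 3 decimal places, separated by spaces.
after link 1: o_1 = (2.8284, 2.8284, 0.0000)
after link 2: o_2 = (4.9497, 0.7071, 0.0000)
after link 3: o_3 = (8.8135, 1.7424, 2.0000)

8.813 1.742 2.000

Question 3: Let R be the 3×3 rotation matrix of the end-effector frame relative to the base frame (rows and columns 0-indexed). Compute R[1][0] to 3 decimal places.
0.259

End-effector x-axis (col 0 of R) = (0.9659,0.2588,0.0000)
R[1][0] = 0.2588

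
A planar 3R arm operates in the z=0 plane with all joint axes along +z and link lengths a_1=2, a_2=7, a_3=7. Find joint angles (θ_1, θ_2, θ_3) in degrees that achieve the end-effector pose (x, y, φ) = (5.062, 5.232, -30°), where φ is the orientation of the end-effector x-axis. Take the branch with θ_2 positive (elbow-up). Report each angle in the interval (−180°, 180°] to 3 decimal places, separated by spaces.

73.066 30.002 -133.068

wrist centre = target − a_3·(cos φ, sin φ) = (-1.0002, 8.7320)
cos θ_2 = (77.2482−2²−7²)/(2·2·7) = 0.8660; θ_2 = 30.0022° (elbow-up)
β = atan2(8.7320,-1.0002) = 96.5343°; ψ = atan2(3.5002,8.0620) = 23.4686°
θ_1 = β − ψ = 73.0656°
θ_3 = φ − θ_1 − θ_2 = -133.0678° (wrapped to (-180°,180°])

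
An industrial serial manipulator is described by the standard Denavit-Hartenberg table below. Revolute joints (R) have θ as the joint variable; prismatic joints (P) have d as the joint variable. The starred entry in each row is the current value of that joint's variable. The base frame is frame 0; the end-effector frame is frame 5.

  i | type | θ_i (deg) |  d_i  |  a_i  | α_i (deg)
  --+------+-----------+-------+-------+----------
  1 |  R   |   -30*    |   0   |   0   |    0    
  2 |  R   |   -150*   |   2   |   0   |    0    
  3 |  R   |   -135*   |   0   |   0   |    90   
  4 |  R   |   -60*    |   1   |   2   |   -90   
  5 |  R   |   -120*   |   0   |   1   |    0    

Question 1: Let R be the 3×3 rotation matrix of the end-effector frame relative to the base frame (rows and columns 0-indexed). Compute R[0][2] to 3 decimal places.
End-effector z-axis (col 2 of R) = (0.6124,0.6124,0.5000)
R[0][2] = 0.6124

0.612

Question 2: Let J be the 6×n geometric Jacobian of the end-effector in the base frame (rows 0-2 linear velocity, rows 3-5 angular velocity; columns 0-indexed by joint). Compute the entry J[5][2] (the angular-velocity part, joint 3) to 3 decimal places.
axis z_2 = (0.0000,0.0000,1.0000); lever o_n−o_2 = (1.8498,-0.7891,-1.2990)
cross product → J_v[:, 2] = (0.7891,1.8498,-0.0000)
J_ω[:, 2] = z_2
entry J[5][2] = 1.0000

1.000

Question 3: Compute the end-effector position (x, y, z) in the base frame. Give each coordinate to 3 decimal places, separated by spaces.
1.850 -0.789 0.701

after link 1: o_1 = (0.0000, 0.0000, 0.0000)
after link 2: o_2 = (0.0000, 0.0000, 2.0000)
after link 3: o_3 = (0.0000, 0.0000, 2.0000)
after link 4: o_4 = (1.4142, 0.0000, 0.2679)
after link 5: o_5 = (1.8498, -0.7891, 0.7010)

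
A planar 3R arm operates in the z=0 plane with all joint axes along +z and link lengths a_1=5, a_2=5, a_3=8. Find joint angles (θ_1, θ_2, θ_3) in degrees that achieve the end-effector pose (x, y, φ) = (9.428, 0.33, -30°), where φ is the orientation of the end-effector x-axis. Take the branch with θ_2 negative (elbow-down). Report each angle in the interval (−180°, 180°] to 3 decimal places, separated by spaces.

120.003 -120.003 -30.000

wrist centre = target − a_3·(cos φ, sin φ) = (2.4998, 4.3300)
cos θ_2 = (24.9979−5²−5²)/(2·5·5) = -0.5000; θ_2 = -120.0028° (elbow-down)
β = atan2(4.3300,2.4998) = 60.0013°; ψ = atan2(-4.3300,2.4998) = -60.0014°
θ_1 = β − ψ = 120.0027°
θ_3 = φ − θ_1 − θ_2 = -29.9999° (wrapped to (-180°,180°])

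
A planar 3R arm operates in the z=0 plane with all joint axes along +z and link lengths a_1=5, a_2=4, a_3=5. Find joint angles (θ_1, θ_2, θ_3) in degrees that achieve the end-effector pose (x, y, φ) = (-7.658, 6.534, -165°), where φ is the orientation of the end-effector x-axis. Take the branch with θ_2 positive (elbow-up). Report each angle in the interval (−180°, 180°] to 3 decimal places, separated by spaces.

wrist centre = target − a_3·(cos φ, sin φ) = (-2.8284, 7.8281)
cos θ_2 = (69.2788−5²−4²)/(2·5·4) = 0.7070; θ_2 = 45.0112° (elbow-up)
β = atan2(7.8281,-2.8284) = 109.8653°; ψ = atan2(2.8290,7.8279) = 19.8698°
θ_1 = β − ψ = 89.9956°
θ_3 = φ − θ_1 − θ_2 = 59.9933° (wrapped to (-180°,180°])

89.996 45.011 59.993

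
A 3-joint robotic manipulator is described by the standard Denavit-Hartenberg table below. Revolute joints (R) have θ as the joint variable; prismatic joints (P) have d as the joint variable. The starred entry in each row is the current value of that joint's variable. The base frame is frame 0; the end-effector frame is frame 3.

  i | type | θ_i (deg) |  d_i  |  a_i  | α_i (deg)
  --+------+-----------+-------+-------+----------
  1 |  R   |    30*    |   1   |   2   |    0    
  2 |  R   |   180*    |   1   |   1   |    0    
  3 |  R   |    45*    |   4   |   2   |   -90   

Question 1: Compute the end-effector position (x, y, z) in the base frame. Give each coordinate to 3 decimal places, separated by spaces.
0.348 -1.432 6.000

after link 1: o_1 = (1.7321, 1.0000, 1.0000)
after link 2: o_2 = (0.8660, 0.5000, 2.0000)
after link 3: o_3 = (0.3484, -1.4319, 6.0000)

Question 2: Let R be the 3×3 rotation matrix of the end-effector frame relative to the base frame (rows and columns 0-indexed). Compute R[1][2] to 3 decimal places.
-0.259

End-effector z-axis (col 2 of R) = (0.9659,-0.2588,0.0000)
R[1][2] = -0.2588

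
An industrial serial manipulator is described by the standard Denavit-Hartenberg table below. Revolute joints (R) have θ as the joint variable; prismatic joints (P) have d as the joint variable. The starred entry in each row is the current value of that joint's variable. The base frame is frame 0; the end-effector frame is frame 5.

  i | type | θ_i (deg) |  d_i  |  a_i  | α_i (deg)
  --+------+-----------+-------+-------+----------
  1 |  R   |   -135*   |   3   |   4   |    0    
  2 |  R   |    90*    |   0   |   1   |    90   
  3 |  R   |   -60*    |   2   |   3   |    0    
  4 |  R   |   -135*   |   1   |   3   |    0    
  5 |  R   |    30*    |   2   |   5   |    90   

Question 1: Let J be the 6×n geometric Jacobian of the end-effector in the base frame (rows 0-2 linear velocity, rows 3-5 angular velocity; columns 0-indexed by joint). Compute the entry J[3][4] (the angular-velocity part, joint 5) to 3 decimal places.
-0.707

axis z_4 = (-0.7071,-0.7071,0.0000); lever o_n−o_4 = (-4.8293,2.0008,-1.2941)
cross product → J_v[:, 4] = (0.9151,-0.9151,-4.8296)
J_ω[:, 4] = z_4
entry J[3][4] = -0.7071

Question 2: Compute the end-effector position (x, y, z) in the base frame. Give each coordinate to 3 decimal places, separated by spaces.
after link 1: o_1 = (-2.8284, -2.8284, 3.0000)
after link 2: o_2 = (-2.1213, -3.5355, 3.0000)
after link 3: o_3 = (-2.4749, -6.0104, 0.4019)
after link 4: o_4 = (-5.2310, -4.6685, 1.1784)
after link 5: o_5 = (-10.0603, -2.6676, -0.1157)

-10.060 -2.668 -0.116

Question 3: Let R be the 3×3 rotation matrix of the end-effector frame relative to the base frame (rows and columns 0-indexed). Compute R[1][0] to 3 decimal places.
End-effector x-axis (col 0 of R) = (-0.6830,0.6830,-0.2588)
R[1][0] = 0.6830

0.683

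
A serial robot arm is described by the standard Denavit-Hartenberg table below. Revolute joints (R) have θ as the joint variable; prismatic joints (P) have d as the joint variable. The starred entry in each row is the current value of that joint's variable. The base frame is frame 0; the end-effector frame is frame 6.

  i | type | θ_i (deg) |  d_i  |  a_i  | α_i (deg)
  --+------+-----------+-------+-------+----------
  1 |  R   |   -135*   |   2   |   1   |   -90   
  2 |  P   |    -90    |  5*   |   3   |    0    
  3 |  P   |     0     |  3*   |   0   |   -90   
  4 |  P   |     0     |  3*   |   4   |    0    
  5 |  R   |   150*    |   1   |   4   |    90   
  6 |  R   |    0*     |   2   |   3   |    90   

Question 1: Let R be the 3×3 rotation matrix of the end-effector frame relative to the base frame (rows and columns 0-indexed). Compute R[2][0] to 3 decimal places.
-0.866

End-effector x-axis (col 0 of R) = (-0.3536,0.3536,-0.8660)
R[2][0] = -0.8660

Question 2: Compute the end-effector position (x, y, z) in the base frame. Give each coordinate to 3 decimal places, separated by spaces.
-1.578 -5.493 3.938

after link 1: o_1 = (-0.7071, -0.7071, 2.0000)
after link 2: o_2 = (2.8284, -4.2426, 5.0000)
after link 3: o_3 = (4.9497, -6.3640, 5.0000)
after link 4: o_4 = (2.8284, -8.4853, 9.0000)
after link 5: o_5 = (0.7071, -7.7782, 5.5359)
after link 6: o_6 = (-1.5783, -5.4928, 3.9378)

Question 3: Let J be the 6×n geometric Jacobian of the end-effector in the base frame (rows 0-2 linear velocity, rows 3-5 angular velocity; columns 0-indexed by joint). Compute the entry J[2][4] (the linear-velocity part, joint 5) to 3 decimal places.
-5.232

axis z_4 = (-0.7071,-0.7071,-0.0000); lever o_n−o_4 = (-4.4067,2.9925,-5.0622)
cross product → J_v[:, 4] = (3.5795,-3.5795,-5.2321)
J_ω[:, 4] = z_4
entry J[2][4] = -5.2321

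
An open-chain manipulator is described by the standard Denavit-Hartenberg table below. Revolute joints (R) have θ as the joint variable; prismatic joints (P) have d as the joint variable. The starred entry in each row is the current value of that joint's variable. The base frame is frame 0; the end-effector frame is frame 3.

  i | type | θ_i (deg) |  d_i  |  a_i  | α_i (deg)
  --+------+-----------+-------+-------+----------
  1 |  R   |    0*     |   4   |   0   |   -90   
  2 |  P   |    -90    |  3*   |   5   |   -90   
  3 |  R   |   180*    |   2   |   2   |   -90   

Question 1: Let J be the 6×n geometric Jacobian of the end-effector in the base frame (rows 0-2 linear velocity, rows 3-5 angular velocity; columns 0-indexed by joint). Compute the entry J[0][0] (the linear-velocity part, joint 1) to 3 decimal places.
-3.000

axis z_0 = ẑ; lever o_n−o_0 = (2.0000,3.0000,7.0000)
cross product → J_v[:, 0] = (-3.0000,2.0000,0.0000)
J_ω[:, 0] = z_0
entry J[0][0] = -3.0000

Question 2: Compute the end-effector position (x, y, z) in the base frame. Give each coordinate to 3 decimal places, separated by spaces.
2.000 3.000 7.000

after link 1: o_1 = (0.0000, 0.0000, 4.0000)
after link 2: o_2 = (0.0000, 3.0000, 9.0000)
after link 3: o_3 = (2.0000, 3.0000, 7.0000)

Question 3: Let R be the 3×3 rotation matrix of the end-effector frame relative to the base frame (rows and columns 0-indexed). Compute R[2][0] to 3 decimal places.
-1.000

End-effector x-axis (col 0 of R) = (-0.0000,-0.0000,-1.0000)
R[2][0] = -1.0000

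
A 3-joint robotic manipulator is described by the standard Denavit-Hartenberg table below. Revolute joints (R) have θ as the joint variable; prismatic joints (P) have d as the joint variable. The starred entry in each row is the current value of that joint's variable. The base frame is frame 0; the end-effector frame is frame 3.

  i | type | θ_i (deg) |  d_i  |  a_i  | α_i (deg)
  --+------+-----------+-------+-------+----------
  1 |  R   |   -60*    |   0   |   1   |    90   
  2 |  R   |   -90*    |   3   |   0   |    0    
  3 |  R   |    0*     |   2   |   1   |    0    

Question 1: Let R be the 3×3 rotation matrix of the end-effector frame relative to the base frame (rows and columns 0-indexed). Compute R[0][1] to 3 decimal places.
0.500

End-effector y-axis (col 1 of R) = (0.5000,-0.8660,0.0000)
R[0][1] = 0.5000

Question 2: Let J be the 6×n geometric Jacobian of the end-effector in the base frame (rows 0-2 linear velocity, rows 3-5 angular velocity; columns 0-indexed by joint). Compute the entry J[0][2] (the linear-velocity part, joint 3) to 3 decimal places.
0.500

axis z_2 = (-0.8660,-0.5000,0.0000); lever o_n−o_2 = (-1.7321,-1.0000,-1.0000)
cross product → J_v[:, 2] = (0.5000,-0.8660,0.0000)
J_ω[:, 2] = z_2
entry J[0][2] = 0.5000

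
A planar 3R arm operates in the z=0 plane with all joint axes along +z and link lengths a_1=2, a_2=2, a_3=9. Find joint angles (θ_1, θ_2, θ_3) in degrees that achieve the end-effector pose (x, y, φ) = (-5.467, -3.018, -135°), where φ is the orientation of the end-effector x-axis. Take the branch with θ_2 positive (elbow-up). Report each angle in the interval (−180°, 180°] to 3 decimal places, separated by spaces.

44.993 60.000 120.007

wrist centre = target − a_3·(cos φ, sin φ) = (0.8970, 3.3460)
cos θ_2 = (12.0000−2²−2²)/(2·2·2) = 0.5000; θ_2 = 60.0000° (elbow-up)
β = atan2(3.3460,0.8970) = 74.9934°; ψ = atan2(1.7321,3.0000) = 30.0000°
θ_1 = β − ψ = 44.9934°
θ_3 = φ − θ_1 − θ_2 = 120.0066° (wrapped to (-180°,180°])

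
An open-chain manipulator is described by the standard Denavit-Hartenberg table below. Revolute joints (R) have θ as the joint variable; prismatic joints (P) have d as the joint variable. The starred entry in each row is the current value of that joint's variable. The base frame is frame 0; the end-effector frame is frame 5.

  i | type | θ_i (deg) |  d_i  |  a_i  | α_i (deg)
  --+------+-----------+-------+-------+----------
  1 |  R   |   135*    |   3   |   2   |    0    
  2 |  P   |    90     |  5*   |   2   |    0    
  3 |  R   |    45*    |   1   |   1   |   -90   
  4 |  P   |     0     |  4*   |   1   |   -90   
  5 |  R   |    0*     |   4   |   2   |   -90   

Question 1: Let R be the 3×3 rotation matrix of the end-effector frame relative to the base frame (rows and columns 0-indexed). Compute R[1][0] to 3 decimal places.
-1.000

End-effector x-axis (col 0 of R) = (-0.0000,-1.0000,0.0000)
R[1][0] = -1.0000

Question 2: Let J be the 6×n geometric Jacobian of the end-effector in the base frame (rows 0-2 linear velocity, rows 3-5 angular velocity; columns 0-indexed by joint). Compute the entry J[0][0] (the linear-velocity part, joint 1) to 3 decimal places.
axis z_0 = ẑ; lever o_n−o_0 = (1.1716,-4.0000,5.0000)
cross product → J_v[:, 0] = (4.0000,1.1716,-0.0000)
J_ω[:, 0] = z_0
entry J[0][0] = 4.0000

4.000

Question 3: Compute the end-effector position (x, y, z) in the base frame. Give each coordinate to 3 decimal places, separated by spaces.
1.172 -4.000 5.000

after link 1: o_1 = (-1.4142, 1.4142, 3.0000)
after link 2: o_2 = (-2.8284, 0.0000, 8.0000)
after link 3: o_3 = (-2.8284, -1.0000, 9.0000)
after link 4: o_4 = (1.1716, -2.0000, 9.0000)
after link 5: o_5 = (1.1716, -4.0000, 5.0000)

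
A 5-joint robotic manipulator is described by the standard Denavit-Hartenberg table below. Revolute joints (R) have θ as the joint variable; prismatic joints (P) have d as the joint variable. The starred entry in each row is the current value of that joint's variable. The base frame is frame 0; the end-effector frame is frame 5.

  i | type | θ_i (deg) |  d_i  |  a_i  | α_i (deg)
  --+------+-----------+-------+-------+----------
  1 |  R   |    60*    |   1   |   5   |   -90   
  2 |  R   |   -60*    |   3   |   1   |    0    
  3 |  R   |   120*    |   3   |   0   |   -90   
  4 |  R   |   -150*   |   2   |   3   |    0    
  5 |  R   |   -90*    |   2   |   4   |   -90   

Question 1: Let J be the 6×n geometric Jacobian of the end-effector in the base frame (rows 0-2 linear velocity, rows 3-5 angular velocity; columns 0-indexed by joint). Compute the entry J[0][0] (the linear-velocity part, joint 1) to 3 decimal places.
-1.790

axis z_0 = ẑ; lever o_n−o_0 = (-3.6268,1.7901,3.8481)
cross product → J_v[:, 0] = (-1.7901,-3.6268,0.0000)
J_ω[:, 0] = z_0
entry J[0][0] = -1.7901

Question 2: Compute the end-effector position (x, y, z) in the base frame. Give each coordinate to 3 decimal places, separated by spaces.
after link 1: o_1 = (2.5000, 4.3301, 1.0000)
after link 2: o_2 = (0.1519, 6.2631, 1.8660)
after link 3: o_3 = (-2.4462, 7.7631, 1.8660)
after link 4: o_4 = (-5.2607, 5.8881, 3.1160)
after link 5: o_5 = (-3.6268, 1.7901, 3.8481)

-3.627 1.790 3.848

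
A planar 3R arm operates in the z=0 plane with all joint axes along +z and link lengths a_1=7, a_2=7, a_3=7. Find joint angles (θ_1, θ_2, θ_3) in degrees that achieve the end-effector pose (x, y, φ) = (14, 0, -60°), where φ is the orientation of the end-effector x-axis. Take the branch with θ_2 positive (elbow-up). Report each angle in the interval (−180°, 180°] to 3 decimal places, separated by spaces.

0.000 60.000 -120.000

wrist centre = target − a_3·(cos φ, sin φ) = (10.5000, 6.0622)
cos θ_2 = (147.0000−7²−7²)/(2·7·7) = 0.5000; θ_2 = 60.0000° (elbow-up)
β = atan2(6.0622,10.5000) = 30.0000°; ψ = atan2(6.0622,10.5000) = 30.0000°
θ_1 = β − ψ = 0.0000°
θ_3 = φ − θ_1 − θ_2 = -120.0000° (wrapped to (-180°,180°])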